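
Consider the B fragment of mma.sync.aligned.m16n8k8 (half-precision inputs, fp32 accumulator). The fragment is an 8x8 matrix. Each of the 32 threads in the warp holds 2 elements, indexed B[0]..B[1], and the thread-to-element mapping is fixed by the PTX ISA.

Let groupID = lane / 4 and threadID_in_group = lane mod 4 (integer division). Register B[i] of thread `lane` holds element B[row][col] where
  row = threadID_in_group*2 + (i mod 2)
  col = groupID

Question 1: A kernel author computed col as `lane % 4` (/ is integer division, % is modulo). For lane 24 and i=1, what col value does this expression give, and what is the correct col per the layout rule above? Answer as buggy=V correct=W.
buggy=0 correct=6

`lane % 4`[24,1]=>0
24: grp=6,tig=0
[1] (0*2+1,6) = (1,6)
col: 0 vs 6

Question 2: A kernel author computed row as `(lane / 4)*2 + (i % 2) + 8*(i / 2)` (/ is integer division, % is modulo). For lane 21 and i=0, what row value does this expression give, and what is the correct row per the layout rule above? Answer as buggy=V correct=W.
buggy=10 correct=2

`(lane / 4)*2 + (i % 2) + 8*(i / 2)`[21,0]⇒10
21: gr=5,th=1
[0] (1*2+0,5) = (2,5)
row: 10 vs 2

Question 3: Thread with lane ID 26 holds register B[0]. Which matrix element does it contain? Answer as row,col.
26: grp=6,tig=2
[0] (2*2+0,6) = (4,6)

4,6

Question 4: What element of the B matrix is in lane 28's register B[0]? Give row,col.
L=28=>grp=28>>2=7, tig=28&3=0
[0]=>row 0·2+0=0  col grp=7

0,7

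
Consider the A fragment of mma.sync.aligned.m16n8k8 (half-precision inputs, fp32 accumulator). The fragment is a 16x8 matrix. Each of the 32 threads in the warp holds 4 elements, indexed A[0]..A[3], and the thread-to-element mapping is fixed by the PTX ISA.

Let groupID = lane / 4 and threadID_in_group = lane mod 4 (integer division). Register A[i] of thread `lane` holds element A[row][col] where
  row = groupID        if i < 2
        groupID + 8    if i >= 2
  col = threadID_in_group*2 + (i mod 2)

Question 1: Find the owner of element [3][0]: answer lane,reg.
r=3⇒gr=3,Rb=0  c=0⇒th=0,odd=0
L=3*4+0=12  i=0*2+0=0

12,0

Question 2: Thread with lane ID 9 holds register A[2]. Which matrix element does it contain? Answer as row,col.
10,2

9: g=2,t=1
[2] (2+8,1*2+0) = (10,2)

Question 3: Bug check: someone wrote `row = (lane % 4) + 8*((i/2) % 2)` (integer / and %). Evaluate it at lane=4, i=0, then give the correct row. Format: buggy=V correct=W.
buggy=0 correct=1

`(lane % 4) + 8*((i/2) % 2)`[4,0]->0
4: gid=1,tid=0
[0] (1+0,0*2+0) = (1,0)
row: 0 vs 1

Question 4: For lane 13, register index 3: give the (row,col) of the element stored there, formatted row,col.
11,3

13: gid=3,tid=1
[3] (3+8,1*2+1) = (11,3)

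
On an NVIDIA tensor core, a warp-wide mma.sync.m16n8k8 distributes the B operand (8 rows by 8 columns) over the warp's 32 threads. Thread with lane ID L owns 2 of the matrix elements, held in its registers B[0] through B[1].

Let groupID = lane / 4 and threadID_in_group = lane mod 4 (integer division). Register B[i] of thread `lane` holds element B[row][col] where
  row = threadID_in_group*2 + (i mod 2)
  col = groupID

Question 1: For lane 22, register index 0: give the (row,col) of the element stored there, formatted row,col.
lane 22: gid=5 (22/4), tid=2 (22%4)
i=0: r=2*2+0=4, c=gid=5

4,5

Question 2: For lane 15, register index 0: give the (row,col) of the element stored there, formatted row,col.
lane 15: G=3 (15/4), T=3 (15%4)
i=0: r=3*2+0=6, c=G=3

6,3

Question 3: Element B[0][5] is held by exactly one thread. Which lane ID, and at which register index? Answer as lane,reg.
20,0

c: 5->gid=5  r: 0->tid=0,i&1=0
L=5*4+0=20  i=0=0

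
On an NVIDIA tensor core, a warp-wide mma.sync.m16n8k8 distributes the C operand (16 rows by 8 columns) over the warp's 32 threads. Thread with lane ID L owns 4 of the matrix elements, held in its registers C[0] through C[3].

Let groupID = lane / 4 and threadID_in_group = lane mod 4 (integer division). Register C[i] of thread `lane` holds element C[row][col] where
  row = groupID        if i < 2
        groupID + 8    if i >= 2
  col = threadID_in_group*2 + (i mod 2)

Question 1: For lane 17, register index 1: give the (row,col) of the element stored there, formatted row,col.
17: grp=4,tig=1
[1] (4+0,1*2+1) = (4,3)

4,3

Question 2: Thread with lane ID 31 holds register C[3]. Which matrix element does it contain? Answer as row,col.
15,7

31: G=7,T=3
[3] (7+8,3*2+1) = (15,7)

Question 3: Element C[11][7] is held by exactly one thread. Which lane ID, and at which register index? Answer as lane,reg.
r:11=>grp=3,rB=1  c:7=>tig=3,lo=1
L=3*4+3=15  i=1*2+1=3

15,3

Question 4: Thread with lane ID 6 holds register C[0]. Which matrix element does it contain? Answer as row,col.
1,4

lane 6: g=1 (6/4), t=2 (6%4)
i=0: r=1+0=1, c=2*2+0=4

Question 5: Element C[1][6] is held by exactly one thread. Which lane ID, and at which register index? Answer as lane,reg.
7,0

r=1->g=1,rb=0  c=6->t=3,b0=0
L=1*4+3=7  i=0*2+0=0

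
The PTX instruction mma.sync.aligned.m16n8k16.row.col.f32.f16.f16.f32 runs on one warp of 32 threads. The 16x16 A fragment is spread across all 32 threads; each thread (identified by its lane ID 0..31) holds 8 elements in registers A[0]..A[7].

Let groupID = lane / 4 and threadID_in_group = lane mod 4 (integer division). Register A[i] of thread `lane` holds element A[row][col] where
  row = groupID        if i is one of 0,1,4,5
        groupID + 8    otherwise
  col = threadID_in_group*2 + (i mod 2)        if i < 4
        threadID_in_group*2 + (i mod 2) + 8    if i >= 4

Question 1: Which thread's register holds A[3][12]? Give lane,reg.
r:3=>grp=3,rB=0  c:12=>cB=1,tig=2,lo=0
L=3*4+2=14  i=1*4+0*2+0=4

14,4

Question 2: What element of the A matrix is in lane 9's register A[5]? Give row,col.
2,11

9: gr=2,th=1
[5] (2+0,1*2+1+8) = (2,11)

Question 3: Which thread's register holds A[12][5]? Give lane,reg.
r:12=>grp=4,rB=1  c:5=>cB=0,tig=2,lo=1
L=4*4+2=18  i=0*4+1*2+1=3

18,3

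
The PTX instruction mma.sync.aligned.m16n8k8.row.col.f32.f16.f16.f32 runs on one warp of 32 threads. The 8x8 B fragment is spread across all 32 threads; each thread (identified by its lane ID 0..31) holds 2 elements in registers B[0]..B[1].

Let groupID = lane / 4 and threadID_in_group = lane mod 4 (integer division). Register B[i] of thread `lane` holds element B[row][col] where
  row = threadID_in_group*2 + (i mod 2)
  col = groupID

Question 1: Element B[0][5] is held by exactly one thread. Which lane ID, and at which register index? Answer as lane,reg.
c=5⇒gr=5  r=0⇒th=0,odd=0
L=5*4+0=20  i=0=0

20,0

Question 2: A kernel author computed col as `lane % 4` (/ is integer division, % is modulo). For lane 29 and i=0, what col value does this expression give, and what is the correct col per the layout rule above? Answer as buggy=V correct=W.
buggy=1 correct=7

`lane % 4`[29,0]⇒1
lane 29: gr=7 (29/4), th=1 (29%4)
i=0: r=1*2+0=2, c=gr=7
col: 1 vs 7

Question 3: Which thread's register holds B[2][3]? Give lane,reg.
13,0

c=3->g=3  r=2->t=1,b0=0
L=3*4+1=13  i=0=0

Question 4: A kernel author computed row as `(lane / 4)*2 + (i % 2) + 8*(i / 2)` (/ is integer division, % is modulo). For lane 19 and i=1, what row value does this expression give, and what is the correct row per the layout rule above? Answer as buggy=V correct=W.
`(lane / 4)*2 + (i % 2) + 8*(i / 2)`[19,1]->9
lane 19->19/4=4, 19 mod 4=3
i=1  r:2·3+1->7  c:4
row: 9 vs 7

buggy=9 correct=7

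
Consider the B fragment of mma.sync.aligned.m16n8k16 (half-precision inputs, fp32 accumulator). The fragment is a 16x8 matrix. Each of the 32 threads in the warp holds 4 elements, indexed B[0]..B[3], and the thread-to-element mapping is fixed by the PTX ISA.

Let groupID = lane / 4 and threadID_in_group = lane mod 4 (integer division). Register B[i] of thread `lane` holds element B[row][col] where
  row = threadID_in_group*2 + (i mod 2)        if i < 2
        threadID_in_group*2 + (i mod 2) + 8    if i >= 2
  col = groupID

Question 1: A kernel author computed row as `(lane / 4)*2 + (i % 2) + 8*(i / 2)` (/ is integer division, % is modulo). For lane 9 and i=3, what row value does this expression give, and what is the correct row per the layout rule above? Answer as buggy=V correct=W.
`(lane / 4)*2 + (i % 2) + 8*(i / 2)`[9,3]⇒13
lane 9⇒9/4=2, 9 mod 4=1
i=3  r:2·1+1+8⇒11  c:2
row: 13 vs 11

buggy=13 correct=11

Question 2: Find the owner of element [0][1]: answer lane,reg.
c=1⇒gr=1  r=0⇒Rb=0,th=0,odd=0
L=1*4+0=4  i=0*2+0=0

4,0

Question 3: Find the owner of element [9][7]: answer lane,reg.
28,3

c=7→G=7  r=9→rhi=1,T=0,p=1
L=7*4+0=28  i=1*2+1=3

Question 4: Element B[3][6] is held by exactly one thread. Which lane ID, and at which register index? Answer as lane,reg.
c:6=>grp=6  r:3=>rB=0,tig=1,lo=1
L=6*4+1=25  i=0*2+1=1

25,1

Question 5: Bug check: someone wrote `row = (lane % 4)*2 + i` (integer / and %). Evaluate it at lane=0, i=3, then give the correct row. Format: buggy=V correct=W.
`(lane % 4)*2 + i`[0,3]⇒3
L=0⇒gr=0>>2=0, th=0&3=0
[3]⇒row 0·2+1+8=9  col gr=0
row: 3 vs 9

buggy=3 correct=9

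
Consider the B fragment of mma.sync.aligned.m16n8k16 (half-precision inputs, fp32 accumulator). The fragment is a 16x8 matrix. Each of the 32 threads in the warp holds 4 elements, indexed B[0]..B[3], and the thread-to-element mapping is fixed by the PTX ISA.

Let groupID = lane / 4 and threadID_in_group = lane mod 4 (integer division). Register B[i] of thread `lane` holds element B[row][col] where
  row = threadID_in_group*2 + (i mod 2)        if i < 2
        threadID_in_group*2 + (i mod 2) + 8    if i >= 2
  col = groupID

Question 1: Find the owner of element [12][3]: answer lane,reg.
14,2

c=3⇒gr=3  r=12⇒Rb=1,th=2,odd=0
L=3*4+2=14  i=1*2+0=2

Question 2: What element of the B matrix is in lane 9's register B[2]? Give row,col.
lane 9: gid=2 (9/4), tid=1 (9%4)
i=2: r=1*2+0+8=10, c=gid=2

10,2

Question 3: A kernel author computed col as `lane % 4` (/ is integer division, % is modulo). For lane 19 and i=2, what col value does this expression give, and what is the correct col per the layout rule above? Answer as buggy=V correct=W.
`lane % 4`[19,2]->3
lane 19: g=4 (19/4), t=3 (19%4)
i=2: r=3*2+0+8=14, c=g=4
col: 3 vs 4

buggy=3 correct=4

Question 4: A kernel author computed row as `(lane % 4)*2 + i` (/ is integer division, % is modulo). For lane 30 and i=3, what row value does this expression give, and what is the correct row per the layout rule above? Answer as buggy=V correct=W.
buggy=7 correct=13

`(lane % 4)*2 + i`[30,3]⇒7
lane 30: gr=7 (30/4), th=2 (30%4)
i=3: r=2*2+1+8=13, c=gr=7
row: 7 vs 13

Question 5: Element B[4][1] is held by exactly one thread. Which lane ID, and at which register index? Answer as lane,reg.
c=1→G=1  r=4→rhi=0,T=2,p=0
L=1*4+2=6  i=0*2+0=0

6,0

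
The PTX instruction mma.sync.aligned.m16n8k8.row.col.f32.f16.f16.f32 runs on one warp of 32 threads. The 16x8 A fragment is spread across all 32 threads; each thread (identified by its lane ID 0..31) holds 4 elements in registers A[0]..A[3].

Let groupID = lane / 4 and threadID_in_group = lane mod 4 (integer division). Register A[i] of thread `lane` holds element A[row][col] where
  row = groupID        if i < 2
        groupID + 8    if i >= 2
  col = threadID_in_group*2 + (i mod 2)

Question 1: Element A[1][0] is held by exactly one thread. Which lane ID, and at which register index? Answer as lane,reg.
r=1⇒gr=1,Rb=0  c=0⇒th=0,odd=0
L=1*4+0=4  i=0*2+0=0

4,0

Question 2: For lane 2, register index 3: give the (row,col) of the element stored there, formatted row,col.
8,5

L=2=>grp=2>>2=0, tig=2&3=2
[3]=>row 0+8=8  col 2·2+1=5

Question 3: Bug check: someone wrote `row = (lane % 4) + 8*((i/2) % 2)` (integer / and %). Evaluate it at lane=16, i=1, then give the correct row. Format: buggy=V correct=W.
buggy=0 correct=4

`(lane % 4) + 8*((i/2) % 2)`[16,1]=>0
lane 16=>16/4=4, 16 mod 4=0
i=1  r:4+0=>4  c:2·0+1=>1
row: 0 vs 4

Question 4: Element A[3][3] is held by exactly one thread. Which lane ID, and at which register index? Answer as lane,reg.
13,1

r:3=>grp=3,rB=0  c:3=>tig=1,lo=1
L=3*4+1=13  i=0*2+1=1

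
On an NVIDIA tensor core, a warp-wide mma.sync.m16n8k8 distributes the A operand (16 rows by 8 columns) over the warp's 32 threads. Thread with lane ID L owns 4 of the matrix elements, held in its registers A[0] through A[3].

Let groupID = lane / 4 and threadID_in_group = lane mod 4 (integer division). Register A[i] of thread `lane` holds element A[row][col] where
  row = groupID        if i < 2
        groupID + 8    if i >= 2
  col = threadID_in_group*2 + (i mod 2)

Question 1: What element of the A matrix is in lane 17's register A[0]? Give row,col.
4,2

lane 17=>17/4=4, 17 mod 4=1
i=0  r:4+0=>4  c:2·1+0=>2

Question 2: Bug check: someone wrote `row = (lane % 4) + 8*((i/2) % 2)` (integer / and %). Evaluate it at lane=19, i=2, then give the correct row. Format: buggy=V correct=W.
`(lane % 4) + 8*((i/2) % 2)`[19,2]→11
lane 19: G=4 (19/4), T=3 (19%4)
i=2: r=4+8=12, c=3*2+0=6
row: 11 vs 12

buggy=11 correct=12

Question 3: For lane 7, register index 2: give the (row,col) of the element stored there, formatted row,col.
7: grp=1,tig=3
[2] (1+8,3*2+0) = (9,6)

9,6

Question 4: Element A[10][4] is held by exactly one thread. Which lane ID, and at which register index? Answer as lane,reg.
10,2

r:10=>grp=2,rB=1  c:4=>tig=2,lo=0
L=2*4+2=10  i=1*2+0=2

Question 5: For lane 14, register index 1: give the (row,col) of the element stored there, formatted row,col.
3,5

L=14->gid=14>>2=3, tid=14&3=2
[1]->row 3+0=3  col 2·2+1=5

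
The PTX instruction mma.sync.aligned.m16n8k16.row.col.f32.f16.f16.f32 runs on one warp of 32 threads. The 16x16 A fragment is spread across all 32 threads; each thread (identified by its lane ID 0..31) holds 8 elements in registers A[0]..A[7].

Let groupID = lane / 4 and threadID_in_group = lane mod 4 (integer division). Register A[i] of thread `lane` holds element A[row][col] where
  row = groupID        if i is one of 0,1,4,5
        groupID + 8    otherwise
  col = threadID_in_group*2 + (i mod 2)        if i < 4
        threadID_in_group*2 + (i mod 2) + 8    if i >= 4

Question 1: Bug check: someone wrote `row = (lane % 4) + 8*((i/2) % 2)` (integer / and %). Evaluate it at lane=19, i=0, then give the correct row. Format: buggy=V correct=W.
`(lane % 4) + 8*((i/2) % 2)`[19,0]⇒3
lane 19: gr=4 (19/4), th=3 (19%4)
i=0: r=4+0=4, c=3*2+0+0=6
row: 3 vs 4

buggy=3 correct=4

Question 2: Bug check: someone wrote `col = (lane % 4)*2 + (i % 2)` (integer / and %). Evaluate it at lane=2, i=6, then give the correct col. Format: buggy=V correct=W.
`(lane % 4)*2 + (i % 2)`[2,6]⇒4
L=2⇒gr=2>>2=0, th=2&3=2
[6]⇒row 0+8=8  col 2·2+0+8=12
col: 4 vs 12

buggy=4 correct=12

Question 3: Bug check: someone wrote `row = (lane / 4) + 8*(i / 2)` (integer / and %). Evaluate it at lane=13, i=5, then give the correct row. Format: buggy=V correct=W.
`(lane / 4) + 8*(i / 2)`[13,5]->19
13: g=3,t=1
[5] (3+0,1*2+1+8) = (3,11)
row: 19 vs 3

buggy=19 correct=3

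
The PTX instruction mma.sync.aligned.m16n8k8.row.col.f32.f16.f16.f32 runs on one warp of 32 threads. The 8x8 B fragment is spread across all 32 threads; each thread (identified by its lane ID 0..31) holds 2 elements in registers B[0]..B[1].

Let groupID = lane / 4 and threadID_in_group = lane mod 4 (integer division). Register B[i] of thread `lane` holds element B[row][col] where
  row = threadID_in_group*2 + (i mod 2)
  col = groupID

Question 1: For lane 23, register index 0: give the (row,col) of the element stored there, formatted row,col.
lane 23: gid=5 (23/4), tid=3 (23%4)
i=0: r=3*2+0=6, c=gid=5

6,5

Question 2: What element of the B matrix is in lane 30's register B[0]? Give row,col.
4,7

lane 30→30/4=7, 30 mod 4=2
i=0  r:2·2+0→4  c:7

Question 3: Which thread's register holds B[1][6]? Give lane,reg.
c=6→G=6  r=1→T=0,p=1
L=6*4+0=24  i=1=1

24,1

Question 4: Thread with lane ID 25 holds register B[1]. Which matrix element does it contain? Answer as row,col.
3,6

lane 25⇒25/4=6, 25 mod 4=1
i=1  r:2·1+1⇒3  c:6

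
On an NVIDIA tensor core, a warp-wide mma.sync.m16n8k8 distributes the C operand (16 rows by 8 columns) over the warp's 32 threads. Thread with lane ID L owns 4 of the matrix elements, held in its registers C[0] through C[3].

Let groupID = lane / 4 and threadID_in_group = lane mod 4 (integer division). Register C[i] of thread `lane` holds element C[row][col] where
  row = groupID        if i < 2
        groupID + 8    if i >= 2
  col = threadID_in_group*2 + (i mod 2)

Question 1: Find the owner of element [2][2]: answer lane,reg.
9,0

r: 2->gid=2,r8=0  c: 2->tid=1,i&1=0
L=2*4+1=9  i=0*2+0=0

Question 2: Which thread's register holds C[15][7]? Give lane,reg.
31,3

r=15→G=7,rhi=1  c=7→T=3,p=1
L=7*4+3=31  i=1*2+1=3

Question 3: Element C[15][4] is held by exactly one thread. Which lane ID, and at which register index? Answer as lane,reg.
r=15→G=7,rhi=1  c=4→T=2,p=0
L=7*4+2=30  i=1*2+0=2

30,2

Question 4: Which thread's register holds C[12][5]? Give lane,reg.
18,3

r: 12->gid=4,r8=1  c: 5->tid=2,i&1=1
L=4*4+2=18  i=1*2+1=3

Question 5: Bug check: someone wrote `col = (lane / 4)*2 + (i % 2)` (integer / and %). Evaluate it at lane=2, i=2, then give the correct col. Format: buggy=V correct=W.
`(lane / 4)*2 + (i % 2)`[2,2]⇒0
lane 2: gr=0 (2/4), th=2 (2%4)
i=2: r=0+8=8, c=2*2+0=4
col: 0 vs 4

buggy=0 correct=4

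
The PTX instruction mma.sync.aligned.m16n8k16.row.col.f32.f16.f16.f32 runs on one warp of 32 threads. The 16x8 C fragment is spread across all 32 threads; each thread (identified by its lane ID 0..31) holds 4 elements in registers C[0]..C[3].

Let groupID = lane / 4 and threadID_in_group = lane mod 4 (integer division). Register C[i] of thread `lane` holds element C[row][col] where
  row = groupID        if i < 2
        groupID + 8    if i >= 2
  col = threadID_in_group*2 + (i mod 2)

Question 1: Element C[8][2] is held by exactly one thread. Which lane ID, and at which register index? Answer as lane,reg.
1,2

r:8=>grp=0,rB=1  c:2=>tig=1,lo=0
L=0*4+1=1  i=1*2+0=2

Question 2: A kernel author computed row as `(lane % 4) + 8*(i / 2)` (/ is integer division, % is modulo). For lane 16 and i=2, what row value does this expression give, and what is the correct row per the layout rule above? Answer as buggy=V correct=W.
`(lane % 4) + 8*(i / 2)`[16,2]=>8
16: grp=4,tig=0
[2] (4+8,0*2+0) = (12,0)
row: 8 vs 12

buggy=8 correct=12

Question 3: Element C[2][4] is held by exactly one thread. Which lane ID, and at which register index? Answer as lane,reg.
10,0

r=2→G=2,rhi=0  c=4→T=2,p=0
L=2*4+2=10  i=0*2+0=0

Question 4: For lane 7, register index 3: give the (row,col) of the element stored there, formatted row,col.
lane 7: G=1 (7/4), T=3 (7%4)
i=3: r=1+8=9, c=3*2+1=7

9,7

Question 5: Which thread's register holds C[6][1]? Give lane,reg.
r=6->g=6,rb=0  c=1->t=0,b0=1
L=6*4+0=24  i=0*2+1=1

24,1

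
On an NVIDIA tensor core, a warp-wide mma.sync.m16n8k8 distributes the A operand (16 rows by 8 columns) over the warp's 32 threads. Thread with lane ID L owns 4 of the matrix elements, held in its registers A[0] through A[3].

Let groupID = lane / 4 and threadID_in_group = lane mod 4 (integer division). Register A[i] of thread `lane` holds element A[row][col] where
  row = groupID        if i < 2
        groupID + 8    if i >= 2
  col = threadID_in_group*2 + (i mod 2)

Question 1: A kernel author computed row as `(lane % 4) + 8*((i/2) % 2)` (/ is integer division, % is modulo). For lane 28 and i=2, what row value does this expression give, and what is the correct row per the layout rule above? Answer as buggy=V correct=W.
buggy=8 correct=15

`(lane % 4) + 8*((i/2) % 2)`[28,2]=>8
lane 28: grp=7 (28/4), tig=0 (28%4)
i=2: r=7+8=15, c=0*2+0=0
row: 8 vs 15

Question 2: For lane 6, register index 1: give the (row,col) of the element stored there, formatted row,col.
6: g=1,t=2
[1] (1+0,2*2+1) = (1,5)

1,5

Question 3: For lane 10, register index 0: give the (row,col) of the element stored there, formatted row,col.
2,4

10: gr=2,th=2
[0] (2+0,2*2+0) = (2,4)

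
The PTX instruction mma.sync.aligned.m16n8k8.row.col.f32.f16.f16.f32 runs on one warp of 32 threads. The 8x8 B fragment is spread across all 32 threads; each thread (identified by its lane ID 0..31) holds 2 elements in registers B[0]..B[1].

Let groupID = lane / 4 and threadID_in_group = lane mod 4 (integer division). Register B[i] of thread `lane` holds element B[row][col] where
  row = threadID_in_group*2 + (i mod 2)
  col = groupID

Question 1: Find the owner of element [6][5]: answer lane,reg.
23,0

c: 5->gid=5  r: 6->tid=3,i&1=0
L=5*4+3=23  i=0=0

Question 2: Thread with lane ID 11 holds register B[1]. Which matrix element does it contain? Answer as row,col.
lane 11: grp=2 (11/4), tig=3 (11%4)
i=1: r=3*2+1=7, c=grp=2

7,2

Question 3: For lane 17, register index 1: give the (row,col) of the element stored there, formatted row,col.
3,4

lane 17⇒17/4=4, 17 mod 4=1
i=1  r:2·1+1⇒3  c:4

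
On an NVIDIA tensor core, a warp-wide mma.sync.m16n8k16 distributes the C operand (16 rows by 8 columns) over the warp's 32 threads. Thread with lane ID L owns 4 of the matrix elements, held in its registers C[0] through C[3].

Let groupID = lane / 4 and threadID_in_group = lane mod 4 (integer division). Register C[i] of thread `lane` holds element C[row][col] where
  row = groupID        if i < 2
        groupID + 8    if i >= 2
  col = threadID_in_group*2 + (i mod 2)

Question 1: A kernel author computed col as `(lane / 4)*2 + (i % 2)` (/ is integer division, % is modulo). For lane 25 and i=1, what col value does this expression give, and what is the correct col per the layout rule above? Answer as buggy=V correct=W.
buggy=13 correct=3

`(lane / 4)*2 + (i % 2)`[25,1]→13
25: G=6,T=1
[1] (6+0,1*2+1) = (6,3)
col: 13 vs 3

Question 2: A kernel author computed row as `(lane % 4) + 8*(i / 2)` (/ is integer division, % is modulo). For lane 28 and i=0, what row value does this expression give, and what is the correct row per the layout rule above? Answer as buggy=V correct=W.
`(lane % 4) + 8*(i / 2)`[28,0]→0
lane 28→28/4=7, 28 mod 4=0
i=0  r:7+0→7  c:2·0+0→0
row: 0 vs 7

buggy=0 correct=7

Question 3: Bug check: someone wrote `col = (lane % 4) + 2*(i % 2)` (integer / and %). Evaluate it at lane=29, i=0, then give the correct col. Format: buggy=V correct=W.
buggy=1 correct=2

`(lane % 4) + 2*(i % 2)`[29,0]->1
29: g=7,t=1
[0] (7+0,1*2+0) = (7,2)
col: 1 vs 2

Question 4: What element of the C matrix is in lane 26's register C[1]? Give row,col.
lane 26->26/4=6, 26 mod 4=2
i=1  r:6+0->6  c:2·2+1->5

6,5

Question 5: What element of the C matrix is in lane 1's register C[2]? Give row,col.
8,2

L=1=>grp=1>>2=0, tig=1&3=1
[2]=>row 0+8=8  col 1·2+0=2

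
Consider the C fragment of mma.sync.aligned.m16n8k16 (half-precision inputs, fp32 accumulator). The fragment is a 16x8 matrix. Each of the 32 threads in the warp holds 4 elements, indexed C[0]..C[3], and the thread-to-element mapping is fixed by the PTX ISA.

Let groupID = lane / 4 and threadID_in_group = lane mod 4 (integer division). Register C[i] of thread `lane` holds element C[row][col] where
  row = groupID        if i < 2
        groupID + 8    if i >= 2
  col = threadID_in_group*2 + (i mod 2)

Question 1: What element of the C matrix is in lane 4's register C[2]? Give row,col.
4: grp=1,tig=0
[2] (1+8,0*2+0) = (9,0)

9,0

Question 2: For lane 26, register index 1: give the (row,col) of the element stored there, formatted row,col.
26: grp=6,tig=2
[1] (6+0,2*2+1) = (6,5)

6,5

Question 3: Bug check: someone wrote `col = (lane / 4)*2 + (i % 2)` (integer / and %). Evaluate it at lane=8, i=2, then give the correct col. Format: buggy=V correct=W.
buggy=4 correct=0

`(lane / 4)*2 + (i % 2)`[8,2]→4
lane 8→8/4=2, 8 mod 4=0
i=2  r:2+8→10  c:2·0+0→0
col: 4 vs 0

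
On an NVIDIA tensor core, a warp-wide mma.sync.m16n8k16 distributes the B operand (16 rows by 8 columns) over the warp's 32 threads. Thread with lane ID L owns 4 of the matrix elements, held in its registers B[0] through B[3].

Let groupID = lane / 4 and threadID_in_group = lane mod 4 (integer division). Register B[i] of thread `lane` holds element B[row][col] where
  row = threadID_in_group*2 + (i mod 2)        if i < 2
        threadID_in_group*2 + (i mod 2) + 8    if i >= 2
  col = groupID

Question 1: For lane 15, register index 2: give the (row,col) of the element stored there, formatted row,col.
14,3

15: G=3,T=3
[2] (3*2+0+8,3) = (14,3)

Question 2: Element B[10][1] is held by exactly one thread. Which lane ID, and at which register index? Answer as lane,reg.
c=1->g=1  r=10->rb=1,t=1,b0=0
L=1*4+1=5  i=1*2+0=2

5,2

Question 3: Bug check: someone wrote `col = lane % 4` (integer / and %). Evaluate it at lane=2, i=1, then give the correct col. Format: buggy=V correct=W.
`lane % 4`[2,1]→2
2: G=0,T=2
[1] (2*2+1+0,0) = (5,0)
col: 2 vs 0

buggy=2 correct=0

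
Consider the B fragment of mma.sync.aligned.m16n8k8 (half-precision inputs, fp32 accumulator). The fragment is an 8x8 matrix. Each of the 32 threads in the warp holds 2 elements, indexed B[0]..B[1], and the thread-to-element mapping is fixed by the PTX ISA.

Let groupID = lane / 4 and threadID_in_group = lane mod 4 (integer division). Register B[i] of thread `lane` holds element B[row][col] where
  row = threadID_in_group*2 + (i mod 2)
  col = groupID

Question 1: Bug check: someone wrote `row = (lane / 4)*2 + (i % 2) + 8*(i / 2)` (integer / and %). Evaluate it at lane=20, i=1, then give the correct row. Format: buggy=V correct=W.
`(lane / 4)*2 + (i % 2) + 8*(i / 2)`[20,1]→11
lane 20→20/4=5, 20 mod 4=0
i=1  r:2·0+1→1  c:5
row: 11 vs 1

buggy=11 correct=1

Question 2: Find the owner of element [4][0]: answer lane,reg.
c=0⇒gr=0  r=4⇒th=2,odd=0
L=0*4+2=2  i=0=0

2,0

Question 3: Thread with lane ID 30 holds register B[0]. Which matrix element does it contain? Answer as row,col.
4,7

lane 30: gid=7 (30/4), tid=2 (30%4)
i=0: r=2*2+0=4, c=gid=7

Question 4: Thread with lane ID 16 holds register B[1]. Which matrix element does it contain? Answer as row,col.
16: gr=4,th=0
[1] (0*2+1,4) = (1,4)

1,4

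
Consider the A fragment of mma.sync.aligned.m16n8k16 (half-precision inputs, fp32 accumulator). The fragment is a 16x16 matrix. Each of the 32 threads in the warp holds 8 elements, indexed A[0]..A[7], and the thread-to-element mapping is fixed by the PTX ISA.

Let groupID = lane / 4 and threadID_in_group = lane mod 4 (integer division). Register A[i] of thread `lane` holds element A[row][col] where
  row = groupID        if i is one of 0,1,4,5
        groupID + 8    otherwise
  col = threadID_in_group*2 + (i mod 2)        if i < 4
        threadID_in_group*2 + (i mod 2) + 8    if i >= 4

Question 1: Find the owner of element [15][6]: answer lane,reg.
r=15⇒gr=7,Rb=1  c=6⇒Cb=0,th=3,odd=0
L=7*4+3=31  i=0*4+1*2+0=2

31,2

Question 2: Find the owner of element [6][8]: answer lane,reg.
r: 6->gid=6,r8=0  c: 8->c8=1,tid=0,i&1=0
L=6*4+0=24  i=1*4+0*2+0=4

24,4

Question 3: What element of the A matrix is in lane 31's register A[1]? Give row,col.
lane 31: grp=7 (31/4), tig=3 (31%4)
i=1: r=7+0=7, c=3*2+1+0=7

7,7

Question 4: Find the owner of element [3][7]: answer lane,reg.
15,1

r=3→G=3,rhi=0  c=7→chi=0,T=3,p=1
L=3*4+3=15  i=0*4+0*2+1=1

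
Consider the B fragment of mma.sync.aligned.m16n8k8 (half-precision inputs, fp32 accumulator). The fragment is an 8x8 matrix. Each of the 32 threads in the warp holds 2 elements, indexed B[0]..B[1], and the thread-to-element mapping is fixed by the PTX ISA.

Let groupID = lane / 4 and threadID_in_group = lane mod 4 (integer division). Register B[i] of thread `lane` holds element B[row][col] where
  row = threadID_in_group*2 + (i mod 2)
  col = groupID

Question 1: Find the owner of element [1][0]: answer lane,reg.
0,1

c:0=>grp=0  r:1=>tig=0,lo=1
L=0*4+0=0  i=1=1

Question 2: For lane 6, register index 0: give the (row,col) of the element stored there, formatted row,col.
4,1

6: gr=1,th=2
[0] (2*2+0,1) = (4,1)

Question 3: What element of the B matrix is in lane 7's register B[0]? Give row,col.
6,1

L=7->g=7>>2=1, t=7&3=3
[0]->row 3·2+0=6  col g=1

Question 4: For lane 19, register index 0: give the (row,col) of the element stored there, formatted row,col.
6,4

19: g=4,t=3
[0] (3*2+0,4) = (6,4)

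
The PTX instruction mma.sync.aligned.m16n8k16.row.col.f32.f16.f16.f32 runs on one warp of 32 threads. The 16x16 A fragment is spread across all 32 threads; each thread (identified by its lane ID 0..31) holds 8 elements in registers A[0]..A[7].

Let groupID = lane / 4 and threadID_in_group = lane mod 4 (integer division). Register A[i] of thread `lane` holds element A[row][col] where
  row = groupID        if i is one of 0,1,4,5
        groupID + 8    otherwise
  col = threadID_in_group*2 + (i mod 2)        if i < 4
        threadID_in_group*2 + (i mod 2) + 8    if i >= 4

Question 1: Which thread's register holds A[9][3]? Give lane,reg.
5,3

r:9=>grp=1,rB=1  c:3=>cB=0,tig=1,lo=1
L=1*4+1=5  i=0*4+1*2+1=3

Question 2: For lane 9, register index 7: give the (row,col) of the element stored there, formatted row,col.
10,11

9: gr=2,th=1
[7] (2+8,1*2+1+8) = (10,11)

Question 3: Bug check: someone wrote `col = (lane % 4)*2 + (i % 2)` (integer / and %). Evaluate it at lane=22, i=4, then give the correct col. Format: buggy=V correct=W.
buggy=4 correct=12

`(lane % 4)*2 + (i % 2)`[22,4]⇒4
22: gr=5,th=2
[4] (5+0,2*2+0+8) = (5,12)
col: 4 vs 12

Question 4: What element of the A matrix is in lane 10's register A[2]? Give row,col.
10,4

lane 10->10/4=2, 10 mod 4=2
i=2  r:2+8->10  c:2·2+0+0->4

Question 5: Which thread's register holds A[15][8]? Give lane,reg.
r=15->g=7,rb=1  c=8->cb=1,t=0,b0=0
L=7*4+0=28  i=1*4+1*2+0=6

28,6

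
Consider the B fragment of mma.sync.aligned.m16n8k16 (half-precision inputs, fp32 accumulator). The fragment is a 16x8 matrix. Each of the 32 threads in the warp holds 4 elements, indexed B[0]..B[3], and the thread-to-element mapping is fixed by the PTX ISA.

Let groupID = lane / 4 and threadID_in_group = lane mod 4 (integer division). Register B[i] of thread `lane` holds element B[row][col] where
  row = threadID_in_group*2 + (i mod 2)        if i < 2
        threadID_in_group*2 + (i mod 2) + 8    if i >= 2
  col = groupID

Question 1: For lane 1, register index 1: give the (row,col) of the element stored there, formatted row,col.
L=1→G=1>>2=0, T=1&3=1
[1]→row 1·2+1+0=3  col G=0

3,0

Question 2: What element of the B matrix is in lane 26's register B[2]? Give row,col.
12,6

lane 26: grp=6 (26/4), tig=2 (26%4)
i=2: r=2*2+0+8=12, c=grp=6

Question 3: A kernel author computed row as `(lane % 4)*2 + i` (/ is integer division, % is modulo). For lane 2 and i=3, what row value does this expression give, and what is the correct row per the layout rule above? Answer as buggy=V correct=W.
buggy=7 correct=13

`(lane % 4)*2 + i`[2,3]->7
lane 2: gid=0 (2/4), tid=2 (2%4)
i=3: r=2*2+1+8=13, c=gid=0
row: 7 vs 13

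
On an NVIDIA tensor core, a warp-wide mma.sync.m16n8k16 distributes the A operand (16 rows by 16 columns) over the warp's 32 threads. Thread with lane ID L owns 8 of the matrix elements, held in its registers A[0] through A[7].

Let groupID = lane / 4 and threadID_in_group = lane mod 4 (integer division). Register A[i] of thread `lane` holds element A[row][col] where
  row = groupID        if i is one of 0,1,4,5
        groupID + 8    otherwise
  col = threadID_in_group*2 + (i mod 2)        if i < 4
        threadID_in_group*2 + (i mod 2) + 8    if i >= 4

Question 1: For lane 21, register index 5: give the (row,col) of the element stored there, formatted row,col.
L=21=>grp=21>>2=5, tig=21&3=1
[5]=>row 5+0=5  col 1·2+1+8=11

5,11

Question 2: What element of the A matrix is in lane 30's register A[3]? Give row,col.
15,5

L=30→G=30>>2=7, T=30&3=2
[3]→row 7+8=15  col 2·2+1+0=5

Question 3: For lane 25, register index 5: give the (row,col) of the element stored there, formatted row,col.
25: gid=6,tid=1
[5] (6+0,1*2+1+8) = (6,11)

6,11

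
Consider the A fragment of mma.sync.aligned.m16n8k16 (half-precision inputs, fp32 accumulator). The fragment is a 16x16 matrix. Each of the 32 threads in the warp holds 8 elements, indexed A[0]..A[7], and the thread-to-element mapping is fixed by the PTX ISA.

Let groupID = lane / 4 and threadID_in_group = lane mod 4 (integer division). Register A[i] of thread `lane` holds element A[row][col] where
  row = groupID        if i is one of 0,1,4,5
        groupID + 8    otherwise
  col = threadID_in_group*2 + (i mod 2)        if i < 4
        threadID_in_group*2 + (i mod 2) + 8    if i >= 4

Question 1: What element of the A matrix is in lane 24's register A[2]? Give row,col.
lane 24->24/4=6, 24 mod 4=0
i=2  r:6+8->14  c:2·0+0+0->0

14,0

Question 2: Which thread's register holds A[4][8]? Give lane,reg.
r: 4->gid=4,r8=0  c: 8->c8=1,tid=0,i&1=0
L=4*4+0=16  i=1*4+0*2+0=4

16,4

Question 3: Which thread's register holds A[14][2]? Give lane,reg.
25,2

r=14→G=6,rhi=1  c=2→chi=0,T=1,p=0
L=6*4+1=25  i=0*4+1*2+0=2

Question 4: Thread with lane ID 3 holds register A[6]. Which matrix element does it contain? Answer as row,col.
8,14

lane 3: g=0 (3/4), t=3 (3%4)
i=6: r=0+8=8, c=3*2+0+8=14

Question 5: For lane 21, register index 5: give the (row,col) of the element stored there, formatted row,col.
lane 21: G=5 (21/4), T=1 (21%4)
i=5: r=5+0=5, c=1*2+1+8=11

5,11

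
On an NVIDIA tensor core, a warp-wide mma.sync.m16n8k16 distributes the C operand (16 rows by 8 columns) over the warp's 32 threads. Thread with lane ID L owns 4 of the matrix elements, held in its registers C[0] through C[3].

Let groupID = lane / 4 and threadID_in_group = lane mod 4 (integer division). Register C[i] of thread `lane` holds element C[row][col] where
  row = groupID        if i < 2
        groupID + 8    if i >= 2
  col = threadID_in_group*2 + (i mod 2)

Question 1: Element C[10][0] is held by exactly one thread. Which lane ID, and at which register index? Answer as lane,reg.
r=10→G=2,rhi=1  c=0→T=0,p=0
L=2*4+0=8  i=1*2+0=2

8,2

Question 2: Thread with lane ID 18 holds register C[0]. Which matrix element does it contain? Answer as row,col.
L=18->gid=18>>2=4, tid=18&3=2
[0]->row 4+0=4  col 2·2+0=4

4,4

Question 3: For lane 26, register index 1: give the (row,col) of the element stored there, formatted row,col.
L=26=>grp=26>>2=6, tig=26&3=2
[1]=>row 6+0=6  col 2·2+1=5

6,5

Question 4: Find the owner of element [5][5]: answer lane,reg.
22,1

r=5→G=5,rhi=0  c=5→T=2,p=1
L=5*4+2=22  i=0*2+1=1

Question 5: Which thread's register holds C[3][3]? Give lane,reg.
r=3⇒gr=3,Rb=0  c=3⇒th=1,odd=1
L=3*4+1=13  i=0*2+1=1

13,1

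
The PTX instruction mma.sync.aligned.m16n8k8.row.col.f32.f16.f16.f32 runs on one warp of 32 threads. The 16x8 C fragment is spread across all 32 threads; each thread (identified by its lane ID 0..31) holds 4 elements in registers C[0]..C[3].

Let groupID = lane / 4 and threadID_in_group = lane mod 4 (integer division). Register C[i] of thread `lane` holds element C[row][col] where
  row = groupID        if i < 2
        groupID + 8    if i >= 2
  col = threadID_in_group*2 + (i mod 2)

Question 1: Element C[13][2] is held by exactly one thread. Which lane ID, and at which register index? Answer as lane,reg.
21,2

r:13=>grp=5,rB=1  c:2=>tig=1,lo=0
L=5*4+1=21  i=1*2+0=2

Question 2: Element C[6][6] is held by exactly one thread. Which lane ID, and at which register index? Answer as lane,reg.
r=6→G=6,rhi=0  c=6→T=3,p=0
L=6*4+3=27  i=0*2+0=0

27,0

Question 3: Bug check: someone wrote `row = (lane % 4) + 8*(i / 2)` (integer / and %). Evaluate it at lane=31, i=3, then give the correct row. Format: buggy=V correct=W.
`(lane % 4) + 8*(i / 2)`[31,3]⇒11
L=31⇒gr=31>>2=7, th=31&3=3
[3]⇒row 7+8=15  col 3·2+1=7
row: 11 vs 15

buggy=11 correct=15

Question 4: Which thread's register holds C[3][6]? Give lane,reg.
r: 3->gid=3,r8=0  c: 6->tid=3,i&1=0
L=3*4+3=15  i=0*2+0=0

15,0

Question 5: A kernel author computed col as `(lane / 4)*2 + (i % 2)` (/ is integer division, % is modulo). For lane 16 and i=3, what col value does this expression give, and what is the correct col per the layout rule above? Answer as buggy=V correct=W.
`(lane / 4)*2 + (i % 2)`[16,3]⇒9
L=16⇒gr=16>>2=4, th=16&3=0
[3]⇒row 4+8=12  col 0·2+1=1
col: 9 vs 1

buggy=9 correct=1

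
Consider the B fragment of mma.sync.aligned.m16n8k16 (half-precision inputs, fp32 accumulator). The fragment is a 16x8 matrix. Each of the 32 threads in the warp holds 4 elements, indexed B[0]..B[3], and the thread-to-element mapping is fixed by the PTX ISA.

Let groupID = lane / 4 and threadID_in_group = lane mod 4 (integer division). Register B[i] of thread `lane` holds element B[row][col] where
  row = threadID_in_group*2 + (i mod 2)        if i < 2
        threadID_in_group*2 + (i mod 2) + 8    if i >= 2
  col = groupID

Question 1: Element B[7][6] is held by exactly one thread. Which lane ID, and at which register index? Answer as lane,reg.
27,1

c=6→G=6  r=7→rhi=0,T=3,p=1
L=6*4+3=27  i=0*2+1=1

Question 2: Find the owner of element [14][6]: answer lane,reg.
27,2

c=6->g=6  r=14->rb=1,t=3,b0=0
L=6*4+3=27  i=1*2+0=2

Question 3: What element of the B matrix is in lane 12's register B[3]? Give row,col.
9,3

lane 12=>12/4=3, 12 mod 4=0
i=3  r:2·0+1+8=>9  c:3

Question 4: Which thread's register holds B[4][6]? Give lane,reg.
c: 6->gid=6  r: 4->r8=0,tid=2,i&1=0
L=6*4+2=26  i=0*2+0=0

26,0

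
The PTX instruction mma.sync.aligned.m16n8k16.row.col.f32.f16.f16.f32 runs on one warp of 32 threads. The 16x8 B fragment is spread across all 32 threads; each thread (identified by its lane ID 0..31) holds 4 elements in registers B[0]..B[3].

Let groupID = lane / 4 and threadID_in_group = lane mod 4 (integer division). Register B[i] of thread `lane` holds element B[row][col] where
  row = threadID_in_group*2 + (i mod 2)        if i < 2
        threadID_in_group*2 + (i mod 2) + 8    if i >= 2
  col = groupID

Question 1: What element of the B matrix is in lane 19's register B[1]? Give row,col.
7,4

19: g=4,t=3
[1] (3*2+1+0,4) = (7,4)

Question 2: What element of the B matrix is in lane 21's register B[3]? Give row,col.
lane 21→21/4=5, 21 mod 4=1
i=3  r:2·1+1+8→11  c:5

11,5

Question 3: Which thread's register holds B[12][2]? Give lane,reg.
10,2

c: 2->gid=2  r: 12->r8=1,tid=2,i&1=0
L=2*4+2=10  i=1*2+0=2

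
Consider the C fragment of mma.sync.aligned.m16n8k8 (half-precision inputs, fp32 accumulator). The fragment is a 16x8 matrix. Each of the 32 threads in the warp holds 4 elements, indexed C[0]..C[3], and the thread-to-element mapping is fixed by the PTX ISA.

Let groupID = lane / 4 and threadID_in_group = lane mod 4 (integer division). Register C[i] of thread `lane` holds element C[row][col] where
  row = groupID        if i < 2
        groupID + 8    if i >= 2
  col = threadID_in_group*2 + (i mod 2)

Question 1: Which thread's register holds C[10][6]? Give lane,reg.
r=10->g=2,rb=1  c=6->t=3,b0=0
L=2*4+3=11  i=1*2+0=2

11,2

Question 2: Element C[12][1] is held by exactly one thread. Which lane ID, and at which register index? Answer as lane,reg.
16,3

r: 12->gid=4,r8=1  c: 1->tid=0,i&1=1
L=4*4+0=16  i=1*2+1=3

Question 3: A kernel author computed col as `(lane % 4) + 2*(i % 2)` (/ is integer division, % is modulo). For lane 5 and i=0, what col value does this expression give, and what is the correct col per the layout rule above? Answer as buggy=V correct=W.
`(lane % 4) + 2*(i % 2)`[5,0]->1
5: g=1,t=1
[0] (1+0,1*2+0) = (1,2)
col: 1 vs 2

buggy=1 correct=2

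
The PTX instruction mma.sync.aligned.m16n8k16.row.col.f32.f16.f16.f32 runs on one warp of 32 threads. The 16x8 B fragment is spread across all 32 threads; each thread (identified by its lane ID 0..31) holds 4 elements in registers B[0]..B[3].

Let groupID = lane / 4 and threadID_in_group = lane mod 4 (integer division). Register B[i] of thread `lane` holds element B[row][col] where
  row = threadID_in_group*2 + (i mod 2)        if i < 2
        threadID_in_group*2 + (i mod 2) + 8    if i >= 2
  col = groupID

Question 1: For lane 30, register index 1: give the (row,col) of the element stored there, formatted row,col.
5,7

30: G=7,T=2
[1] (2*2+1+0,7) = (5,7)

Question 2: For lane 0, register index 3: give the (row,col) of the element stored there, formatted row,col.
9,0

lane 0: gr=0 (0/4), th=0 (0%4)
i=3: r=0*2+1+8=9, c=gr=0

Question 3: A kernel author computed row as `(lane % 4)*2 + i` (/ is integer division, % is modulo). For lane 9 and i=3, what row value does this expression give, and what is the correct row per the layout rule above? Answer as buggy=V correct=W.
`(lane % 4)*2 + i`[9,3]⇒5
lane 9: gr=2 (9/4), th=1 (9%4)
i=3: r=1*2+1+8=11, c=gr=2
row: 5 vs 11

buggy=5 correct=11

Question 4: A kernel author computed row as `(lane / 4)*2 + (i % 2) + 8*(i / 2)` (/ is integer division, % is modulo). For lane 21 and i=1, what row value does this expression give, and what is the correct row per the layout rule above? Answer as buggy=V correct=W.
`(lane / 4)*2 + (i % 2) + 8*(i / 2)`[21,1]=>11
21: grp=5,tig=1
[1] (1*2+1+0,5) = (3,5)
row: 11 vs 3

buggy=11 correct=3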